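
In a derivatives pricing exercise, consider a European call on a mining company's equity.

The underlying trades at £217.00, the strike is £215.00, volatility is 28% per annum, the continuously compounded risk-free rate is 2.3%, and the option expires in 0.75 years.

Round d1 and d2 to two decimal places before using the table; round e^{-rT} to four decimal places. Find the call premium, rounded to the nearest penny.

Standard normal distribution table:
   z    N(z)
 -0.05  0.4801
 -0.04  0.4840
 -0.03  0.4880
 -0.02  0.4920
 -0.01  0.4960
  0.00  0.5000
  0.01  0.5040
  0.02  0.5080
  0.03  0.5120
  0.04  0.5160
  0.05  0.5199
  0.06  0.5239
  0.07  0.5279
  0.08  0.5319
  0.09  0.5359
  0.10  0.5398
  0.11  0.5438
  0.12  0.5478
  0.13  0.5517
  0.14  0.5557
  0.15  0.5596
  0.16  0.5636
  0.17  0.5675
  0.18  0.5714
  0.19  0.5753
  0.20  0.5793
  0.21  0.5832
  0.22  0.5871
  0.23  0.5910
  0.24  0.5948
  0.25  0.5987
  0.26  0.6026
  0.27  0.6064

T = 0.75;  σ√T = 0.2425
d₁ = [ln(217/215) + (0.023 + 0.28²/2)·0.75] / 0.2425 = [0.0093 + 0.0467] / 0.2425 = 0.2306 ⇒ 0.23
d₂ = d₁ − σ√T = 0.2306 − 0.2425 = -0.0119 ⇒ -0.01
e^(−rT) = e^(−0.023·0.75) = 0.9829
N(d₁) = N(0.23) = 0.5910;  N(d₂) = N(-0.01) = 0.4960
C = 217·0.5910 − 215·0.9829·0.4960 = 128.2470 − 104.8165 = 23.4305

£23.43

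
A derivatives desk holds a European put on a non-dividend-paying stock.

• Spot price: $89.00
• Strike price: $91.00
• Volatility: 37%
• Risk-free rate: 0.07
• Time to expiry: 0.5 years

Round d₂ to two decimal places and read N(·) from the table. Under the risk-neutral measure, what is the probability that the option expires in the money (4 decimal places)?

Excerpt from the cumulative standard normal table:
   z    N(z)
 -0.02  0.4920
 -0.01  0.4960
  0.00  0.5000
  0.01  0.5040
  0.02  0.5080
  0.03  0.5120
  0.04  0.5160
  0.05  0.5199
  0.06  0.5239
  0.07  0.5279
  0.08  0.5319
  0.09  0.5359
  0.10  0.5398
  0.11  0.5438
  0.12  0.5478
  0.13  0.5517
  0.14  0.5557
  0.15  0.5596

T = 0.5;  σ√T = 0.2616
d₁ = [ln(89/91) + (0.07 + ½·0.37²)·0.5] / (σ√T) = (-0.0222 + 0.0692) / 0.2616 = 0.1797 which rounds to 0.18
d₂ = 0.1797 − 0.2616 = -0.0820 which rounds to -0.08
Pr(exercise) under Q = N(−d₂) = N(0.08) = 0.5319

0.5319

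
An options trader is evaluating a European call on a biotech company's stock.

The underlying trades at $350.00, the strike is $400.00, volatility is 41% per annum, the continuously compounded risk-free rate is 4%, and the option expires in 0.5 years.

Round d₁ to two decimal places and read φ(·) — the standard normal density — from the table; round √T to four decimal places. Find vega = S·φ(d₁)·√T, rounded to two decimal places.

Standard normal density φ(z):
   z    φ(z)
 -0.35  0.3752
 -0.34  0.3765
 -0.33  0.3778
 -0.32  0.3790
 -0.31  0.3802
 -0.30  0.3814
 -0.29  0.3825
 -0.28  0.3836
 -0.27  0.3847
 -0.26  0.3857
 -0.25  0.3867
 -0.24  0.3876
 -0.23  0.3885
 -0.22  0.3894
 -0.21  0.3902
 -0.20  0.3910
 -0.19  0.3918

σ√T = 0.41·√0.5 = 0.2899
d₁ = [ln(350/400) + (0.04 + 0.41²/2)·0.5] / 0.2899 = [-0.1335 + 0.0620] / 0.2899 = -0.2466 ⇒ -0.25
√T = √0.5 = 0.7071
φ(d₁) = φ(-0.25) = 0.3867
vega = S·φ(d₁)·√T = 350·0.3867·0.7071 = 95.7024
(Vega is the same for a European call and put with the same parameters.)

95.70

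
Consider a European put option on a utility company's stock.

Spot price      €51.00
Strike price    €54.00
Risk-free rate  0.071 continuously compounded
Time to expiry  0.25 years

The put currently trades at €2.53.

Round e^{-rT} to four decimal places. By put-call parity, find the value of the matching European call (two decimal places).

exp(−rT) = exp(−0.071·0.25) = 0.9824
Put-call parity: C − P = S − K·e^(−rT) = 51 − 54·0.9824 = 51 − 53.0496 = -2.0496
C = P + (C − P) = 2.53 + (-2.0496) = 0.4804

€0.48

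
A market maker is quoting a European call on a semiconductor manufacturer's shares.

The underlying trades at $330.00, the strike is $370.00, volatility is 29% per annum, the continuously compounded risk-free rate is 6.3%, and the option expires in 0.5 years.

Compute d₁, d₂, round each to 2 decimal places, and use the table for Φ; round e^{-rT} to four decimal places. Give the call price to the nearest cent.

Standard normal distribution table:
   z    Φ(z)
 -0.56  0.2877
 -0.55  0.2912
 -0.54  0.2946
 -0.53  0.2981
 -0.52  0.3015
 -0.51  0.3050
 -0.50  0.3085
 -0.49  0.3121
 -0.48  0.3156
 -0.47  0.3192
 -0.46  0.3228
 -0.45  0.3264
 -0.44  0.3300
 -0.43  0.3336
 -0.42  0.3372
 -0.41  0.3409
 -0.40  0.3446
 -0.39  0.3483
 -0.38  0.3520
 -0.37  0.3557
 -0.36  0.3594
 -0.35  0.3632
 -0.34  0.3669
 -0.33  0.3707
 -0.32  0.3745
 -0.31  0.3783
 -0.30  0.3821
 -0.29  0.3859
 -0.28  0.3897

$16.74

σ√T = 0.29·√0.5 = 0.2051
d₁ = [ln(330/370) + (0.063 + 0.29²/2)·0.5] / 0.2051 = [-0.1144 + 0.0525] / 0.2051 = -0.3018 ⇒ -0.30
d₂ = d₁ − σ√T = -0.3018 − 0.2051 = -0.5069 ⇒ -0.51
e^(−rT) = e^(−0.063·0.5) = 0.9690
C = 330·N(-0.30) − 370·0.9690·N(-0.51) = 330·0.3821 − 370·0.9690·0.3050 = 126.0930 − 109.3516 = 16.7414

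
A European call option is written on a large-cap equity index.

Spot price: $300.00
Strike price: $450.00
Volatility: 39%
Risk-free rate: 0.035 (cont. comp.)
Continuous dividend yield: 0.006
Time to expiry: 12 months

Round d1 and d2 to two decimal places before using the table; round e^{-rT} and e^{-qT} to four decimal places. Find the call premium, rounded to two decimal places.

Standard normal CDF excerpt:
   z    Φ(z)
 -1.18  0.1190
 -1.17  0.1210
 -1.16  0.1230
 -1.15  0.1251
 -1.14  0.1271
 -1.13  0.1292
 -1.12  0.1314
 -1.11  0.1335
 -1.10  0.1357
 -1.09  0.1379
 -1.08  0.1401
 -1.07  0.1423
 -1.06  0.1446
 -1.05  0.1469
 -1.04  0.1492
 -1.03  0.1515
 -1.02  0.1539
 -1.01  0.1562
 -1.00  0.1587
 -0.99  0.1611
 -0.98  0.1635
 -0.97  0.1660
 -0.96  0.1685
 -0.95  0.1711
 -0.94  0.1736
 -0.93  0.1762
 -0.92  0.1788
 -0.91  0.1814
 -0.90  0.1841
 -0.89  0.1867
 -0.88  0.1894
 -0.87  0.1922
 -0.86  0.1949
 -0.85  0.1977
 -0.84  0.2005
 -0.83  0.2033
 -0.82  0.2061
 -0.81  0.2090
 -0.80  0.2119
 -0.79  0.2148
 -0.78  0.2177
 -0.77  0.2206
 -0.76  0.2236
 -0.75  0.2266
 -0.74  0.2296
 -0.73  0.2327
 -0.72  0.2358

σ√T = 0.39 × 1.0000 = 0.3900
ln(S/K) + (r − q + σ²/2)T = ln(300/450) + (0.035 − 0.006 + 0.39²/2)·1 = -0.4055 + 0.1051 = -0.3004
d₁ = -0.3004 / 0.3900 = -0.7703 which rounds to -0.77
d₂ = d₁ − σ√T = -0.7703 − 0.3900 = -1.1603 which rounds to -1.16
e^(−qT) = e^(−0.006·1) = 0.9940;  e^(−rT) = e^(−0.035·1) = 0.9656
N(d₁) = N(-0.77) = 0.2206;  N(d₂) = N(-1.16) = 0.1230
C = 300·0.9940·0.2206 − 450·0.9656·0.1230 = 65.7829 − 53.4460 = 12.3370

$12.34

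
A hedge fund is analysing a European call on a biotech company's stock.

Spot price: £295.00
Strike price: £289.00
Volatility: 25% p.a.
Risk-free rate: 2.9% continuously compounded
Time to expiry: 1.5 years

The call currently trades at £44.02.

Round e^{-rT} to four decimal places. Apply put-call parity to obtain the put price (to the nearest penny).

e^(−rT) = e^(−0.029·1.5) = 0.9574
Put-call parity: C − P = S − K·e^(−rT) = 295 − 289·0.9574 = 295 − 276.6886 = 18.3114
P = C − (C − P) = 44.02 − (18.3114) = 25.7086

£25.71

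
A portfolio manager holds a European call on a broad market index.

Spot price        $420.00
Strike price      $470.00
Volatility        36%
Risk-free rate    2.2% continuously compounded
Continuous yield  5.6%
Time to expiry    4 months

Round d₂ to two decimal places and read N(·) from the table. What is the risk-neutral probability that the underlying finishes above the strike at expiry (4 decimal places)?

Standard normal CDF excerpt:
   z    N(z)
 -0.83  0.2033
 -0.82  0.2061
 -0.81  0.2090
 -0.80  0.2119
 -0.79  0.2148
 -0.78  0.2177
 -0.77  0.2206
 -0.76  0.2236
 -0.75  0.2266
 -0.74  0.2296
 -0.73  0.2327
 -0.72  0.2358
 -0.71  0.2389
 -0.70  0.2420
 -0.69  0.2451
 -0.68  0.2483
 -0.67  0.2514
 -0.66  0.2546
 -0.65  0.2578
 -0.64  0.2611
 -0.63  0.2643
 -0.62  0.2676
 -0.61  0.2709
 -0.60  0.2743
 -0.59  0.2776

0.2420

σ√T = 0.36 × 0.5774 = 0.2078
d₁ = [ln(420/470) + (0.022 − 0.056 + 0.36²/2)·0.3333] / 0.2078 = [-0.1125 + 0.0103] / 0.2078 = -0.4918 ≈ -0.49
d₂ = d₁ − σ√T = -0.4918 − 0.2078 = -0.6996 ≈ -0.70
Risk-neutral Pr[S_T > K] = N(d₂) = N(-0.70) = 0.2420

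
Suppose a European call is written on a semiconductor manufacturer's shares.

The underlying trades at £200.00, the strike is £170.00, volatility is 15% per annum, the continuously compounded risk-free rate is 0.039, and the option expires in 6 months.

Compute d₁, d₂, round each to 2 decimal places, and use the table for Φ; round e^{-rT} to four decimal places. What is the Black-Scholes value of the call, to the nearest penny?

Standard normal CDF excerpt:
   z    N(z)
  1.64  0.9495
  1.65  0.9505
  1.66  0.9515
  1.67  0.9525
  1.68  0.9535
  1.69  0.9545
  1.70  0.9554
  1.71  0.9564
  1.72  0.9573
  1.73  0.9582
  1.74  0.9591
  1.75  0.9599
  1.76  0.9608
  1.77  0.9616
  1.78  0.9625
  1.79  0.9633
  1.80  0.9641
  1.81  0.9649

£33.69

T = 0.5;  σ√T = 0.1061
d₁ = [ln(200/170) + (0.039 + 0.15²/2)·0.5] / 0.1061 = [0.1625 + 0.0251] / 0.1061 = 1.7691 ⇒ 1.77
d₂ = d₁ − σ√T = 1.7691 − 0.1061 = 1.6631 ⇒ 1.66
e^(−rT) = e^(−0.039·0.5) = 0.9807
N(d₁) = N(1.77) = 0.9616;  N(d₂) = N(1.66) = 0.9515
C = 200·0.9616 − 170·0.9807·0.9515 = 192.3200 − 158.6331 = 33.6869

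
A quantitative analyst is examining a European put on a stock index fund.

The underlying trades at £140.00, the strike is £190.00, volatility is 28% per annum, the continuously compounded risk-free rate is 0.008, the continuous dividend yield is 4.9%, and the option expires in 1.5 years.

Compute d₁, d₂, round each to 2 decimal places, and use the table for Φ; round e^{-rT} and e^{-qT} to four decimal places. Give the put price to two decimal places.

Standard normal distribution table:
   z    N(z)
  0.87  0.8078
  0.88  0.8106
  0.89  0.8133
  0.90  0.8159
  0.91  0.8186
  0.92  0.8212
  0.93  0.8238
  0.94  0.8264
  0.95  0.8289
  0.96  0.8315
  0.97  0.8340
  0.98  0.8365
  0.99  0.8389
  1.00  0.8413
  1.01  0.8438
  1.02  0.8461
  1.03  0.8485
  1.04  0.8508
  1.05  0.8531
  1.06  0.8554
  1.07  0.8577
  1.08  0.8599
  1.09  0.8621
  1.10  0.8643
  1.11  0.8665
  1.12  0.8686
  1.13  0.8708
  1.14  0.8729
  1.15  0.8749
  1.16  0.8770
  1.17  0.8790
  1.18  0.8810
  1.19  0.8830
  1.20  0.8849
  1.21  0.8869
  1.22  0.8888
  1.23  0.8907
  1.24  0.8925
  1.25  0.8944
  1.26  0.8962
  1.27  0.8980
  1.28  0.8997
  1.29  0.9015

σ√T = 0.28·√1.5 = 0.3429
d₁ = [ln(140/190) + (0.008 − 0.049 + 0.28²/2)·1.5] / 0.3429 = [-0.3054 − 0.0027] / 0.3429 = -0.8984 which rounds to -0.90
d₂ = d₁ − σ√T = -0.8984 − 0.3429 = -1.2413 which rounds to -1.24
e^(−qT) = e^(−0.049·1.5) = 0.9291;  e^(−rT) = e^(−0.008·1.5) = 0.9881
N(−d₂) = N(1.24) = 0.8925;  N(−d₁) = N(0.90) = 0.8159
P = 190·0.9881·0.8925 − 140·0.9291·0.8159 = 167.5571 − 106.1274 = 61.4297

£61.43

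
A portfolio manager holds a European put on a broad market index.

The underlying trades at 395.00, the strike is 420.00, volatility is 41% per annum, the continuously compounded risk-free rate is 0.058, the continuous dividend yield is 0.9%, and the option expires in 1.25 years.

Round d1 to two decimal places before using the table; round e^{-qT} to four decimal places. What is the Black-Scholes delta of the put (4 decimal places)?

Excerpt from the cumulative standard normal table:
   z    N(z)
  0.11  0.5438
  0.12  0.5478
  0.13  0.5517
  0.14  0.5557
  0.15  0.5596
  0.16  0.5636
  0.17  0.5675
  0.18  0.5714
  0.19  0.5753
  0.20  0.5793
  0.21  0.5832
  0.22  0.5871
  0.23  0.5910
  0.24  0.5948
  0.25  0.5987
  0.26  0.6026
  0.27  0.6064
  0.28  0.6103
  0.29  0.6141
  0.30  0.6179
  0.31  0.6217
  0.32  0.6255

-0.4044

σ√T = 0.41·√1.25 = 0.4584
d₁ = [ln(395/420) + (0.058 − 0.009 + 0.41²/2)·1.25] / 0.4584 = [-0.0614 + 0.1663] / 0.4584 = 0.2289 which rounds to 0.23
N(d₁) = N(0.23) = 0.5910
Δ_put = e^(−qT)·(N(d₁) − 1) = 0.9888·(0.5910 − 1) = -0.4044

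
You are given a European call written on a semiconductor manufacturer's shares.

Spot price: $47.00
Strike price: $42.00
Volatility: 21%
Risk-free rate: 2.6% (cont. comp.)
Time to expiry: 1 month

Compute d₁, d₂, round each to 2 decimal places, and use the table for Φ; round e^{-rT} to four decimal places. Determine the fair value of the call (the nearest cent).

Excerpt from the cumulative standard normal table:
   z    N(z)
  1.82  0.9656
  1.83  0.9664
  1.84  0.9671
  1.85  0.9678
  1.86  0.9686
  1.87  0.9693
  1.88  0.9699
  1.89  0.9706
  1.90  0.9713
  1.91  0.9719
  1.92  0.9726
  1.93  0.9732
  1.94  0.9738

σ√T = 0.21 × 0.2887 = 0.0606
d₁ = [ln(47/42) + (0.026 + 0.21²/2)·0.08333] / 0.0606 = [0.1125 + 0.0040] / 0.0606 = 1.9215 → 1.92
d₂ = d₁ − σ√T = 1.9215 − 0.0606 = 1.8608 → 1.86
exp(−rT) = exp(−0.026·0.08333) = 0.9978
N(d₁) = N(1.92) = 0.9726;  N(d₂) = N(1.86) = 0.9686
C = 47·0.9726 − 42·0.9978·0.9686 = 45.7122 − 40.5917 = 5.1205

$5.12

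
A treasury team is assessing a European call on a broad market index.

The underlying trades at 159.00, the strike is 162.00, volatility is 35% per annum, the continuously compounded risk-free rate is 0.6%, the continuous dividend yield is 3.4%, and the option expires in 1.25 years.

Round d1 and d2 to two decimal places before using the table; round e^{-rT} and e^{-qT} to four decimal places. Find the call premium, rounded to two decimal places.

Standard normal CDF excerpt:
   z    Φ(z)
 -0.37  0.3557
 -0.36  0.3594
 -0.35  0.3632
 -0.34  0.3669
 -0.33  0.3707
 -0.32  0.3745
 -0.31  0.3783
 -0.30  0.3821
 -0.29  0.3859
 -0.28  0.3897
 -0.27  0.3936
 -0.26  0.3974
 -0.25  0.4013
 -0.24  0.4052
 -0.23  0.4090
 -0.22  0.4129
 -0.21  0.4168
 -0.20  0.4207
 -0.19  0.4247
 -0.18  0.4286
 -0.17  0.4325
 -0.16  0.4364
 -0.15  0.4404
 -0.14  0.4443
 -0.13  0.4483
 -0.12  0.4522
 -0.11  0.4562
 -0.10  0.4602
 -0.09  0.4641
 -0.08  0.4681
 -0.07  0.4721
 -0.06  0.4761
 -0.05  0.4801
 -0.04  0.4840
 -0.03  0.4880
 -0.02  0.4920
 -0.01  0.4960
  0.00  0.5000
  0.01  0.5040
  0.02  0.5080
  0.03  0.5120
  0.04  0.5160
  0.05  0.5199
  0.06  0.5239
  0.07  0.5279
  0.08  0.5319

T = 1.25;  σ√T = 0.3913
d₁ = [ln(159/162) + (0.006 − 0.034 + ½·0.35²)·1.25] / (σ√T) = (-0.0187 + 0.0416) / 0.3913 = 0.0584 which rounds to 0.06
d₂ = 0.0584 − 0.3913 = -0.3329 which rounds to -0.33
e^(−qT) = e^(−0.034·1.25) = 0.9584;  e^(−rT) = e^(−0.006·1.25) = 0.9925
N(d₁) = N(0.06) = 0.5239;  N(d₂) = N(-0.33) = 0.3707
C = 159·0.9584·0.5239 − 162·0.9925·0.3707 = 79.8348 − 59.6030 = 20.2318

20.23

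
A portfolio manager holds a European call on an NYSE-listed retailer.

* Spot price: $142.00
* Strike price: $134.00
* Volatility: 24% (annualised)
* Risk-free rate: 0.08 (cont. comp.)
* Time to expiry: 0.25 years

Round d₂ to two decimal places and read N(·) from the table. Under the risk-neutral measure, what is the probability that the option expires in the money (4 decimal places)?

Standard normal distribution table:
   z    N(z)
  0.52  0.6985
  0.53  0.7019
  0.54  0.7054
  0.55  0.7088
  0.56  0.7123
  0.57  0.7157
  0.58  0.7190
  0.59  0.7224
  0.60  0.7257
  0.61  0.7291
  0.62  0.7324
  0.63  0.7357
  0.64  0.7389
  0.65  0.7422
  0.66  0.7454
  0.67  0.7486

0.7224

T = 0.25;  σ√T = 0.1200
ln(S/K) + (r + σ²/2)T = ln(142/134) + (0.08 + 0.24²/2)·0.25 = 0.0580 + 0.0272 = 0.0852
d₁ = 0.0852 / 0.1200 = 0.7099 ≈ 0.71
d₂ = d₁ − σ√T = 0.7099 − 0.1200 = 0.5899 ≈ 0.59
Risk-neutral Pr[S_T > K] = N(d₂) = N(0.59) = 0.7224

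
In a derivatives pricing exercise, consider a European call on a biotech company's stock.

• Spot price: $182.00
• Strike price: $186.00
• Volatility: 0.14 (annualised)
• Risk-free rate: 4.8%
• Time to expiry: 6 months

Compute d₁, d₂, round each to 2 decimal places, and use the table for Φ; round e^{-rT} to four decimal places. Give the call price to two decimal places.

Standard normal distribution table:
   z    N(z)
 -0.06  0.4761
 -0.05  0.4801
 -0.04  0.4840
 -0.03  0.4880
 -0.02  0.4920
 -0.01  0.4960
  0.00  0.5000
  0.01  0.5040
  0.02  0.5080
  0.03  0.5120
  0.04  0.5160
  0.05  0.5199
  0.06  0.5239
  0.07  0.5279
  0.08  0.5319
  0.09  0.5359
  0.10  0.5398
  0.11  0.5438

$7.46

T = 0.5;  σ√T = 0.0990
ln(S/K) + (r + σ²/2)T = ln(182/186) + (0.048 + 0.14²/2)·0.5 = -0.0217 + 0.0289 = 0.0072
d₁ = 0.0072 / 0.0990 = 0.0723 ≈ 0.07
d₂ = d₁ − σ√T = 0.0723 − 0.0990 = -0.0267 ≈ -0.03
e^(−rT) = e^(−0.048·0.5) = 0.9763
N(d₁) = N(0.07) = 0.5279;  N(d₂) = N(-0.03) = 0.4880
C = 182·0.5279 − 186·0.9763·0.4880 = 96.0778 − 88.6168 = 7.4610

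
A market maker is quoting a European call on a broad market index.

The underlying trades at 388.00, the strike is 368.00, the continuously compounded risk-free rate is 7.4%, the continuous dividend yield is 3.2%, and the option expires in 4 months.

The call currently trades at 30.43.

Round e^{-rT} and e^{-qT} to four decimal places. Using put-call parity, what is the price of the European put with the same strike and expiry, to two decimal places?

e^(−qT) = e^(−0.032·0.3333) = 0.9894;  e^(−rT) = e^(−0.074·0.3333) = 0.9756
Put-call parity: C − P = S·e^(−qT) − K·e^(−rT) = 388·0.9894 − 368·0.9756 = 383.8872 − 359.0208 = 24.8664
P = C − (C − P) = 30.43 − (24.8664) = 5.5636

5.56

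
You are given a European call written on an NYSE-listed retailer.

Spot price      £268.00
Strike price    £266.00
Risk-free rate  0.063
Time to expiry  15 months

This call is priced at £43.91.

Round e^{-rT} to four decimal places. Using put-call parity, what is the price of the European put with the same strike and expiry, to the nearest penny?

exp(−rT) = exp(−0.063·1.25) = 0.9243
Put-call parity: C − P = S − K·e^(−rT) = 268 − 266·0.9243 = 268 − 245.8638 = 22.1362
P = C − (C − P) = 43.91 − (22.1362) = 21.7738

£21.77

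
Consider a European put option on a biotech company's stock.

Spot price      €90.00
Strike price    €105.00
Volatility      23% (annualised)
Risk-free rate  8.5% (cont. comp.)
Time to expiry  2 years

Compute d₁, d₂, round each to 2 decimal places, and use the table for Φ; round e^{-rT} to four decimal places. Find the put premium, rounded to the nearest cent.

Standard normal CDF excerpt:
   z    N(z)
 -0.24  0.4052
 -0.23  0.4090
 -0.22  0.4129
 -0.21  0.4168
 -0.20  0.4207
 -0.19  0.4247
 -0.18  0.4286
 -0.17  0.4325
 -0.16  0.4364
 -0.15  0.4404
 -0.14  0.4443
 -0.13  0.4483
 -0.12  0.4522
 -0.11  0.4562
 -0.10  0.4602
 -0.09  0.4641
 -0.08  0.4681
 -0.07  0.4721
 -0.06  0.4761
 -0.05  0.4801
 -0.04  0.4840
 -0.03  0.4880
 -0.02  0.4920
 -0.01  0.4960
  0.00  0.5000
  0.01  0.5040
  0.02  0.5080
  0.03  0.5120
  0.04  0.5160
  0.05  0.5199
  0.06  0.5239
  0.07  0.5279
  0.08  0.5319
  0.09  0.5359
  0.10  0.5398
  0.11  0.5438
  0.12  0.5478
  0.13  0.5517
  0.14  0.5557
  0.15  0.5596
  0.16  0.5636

σ√T = 0.23·√2 = 0.3253
d₁ = [ln(90/105) + (0.085 + 0.23²/2)·2] / 0.3253 = [-0.1542 + 0.2229] / 0.3253 = 0.2114 ⇒ 0.21
d₂ = d₁ − σ√T = 0.2114 − 0.3253 = -0.1139 ⇒ -0.11
e^(−rT) = e^(−0.085·2) = 0.8437
P = 105·0.8437·N(0.11) − 90·N(-0.21) = 105·0.8437·0.5438 − 90·0.4168 = 48.1744 − 37.5120 = 10.6624

€10.66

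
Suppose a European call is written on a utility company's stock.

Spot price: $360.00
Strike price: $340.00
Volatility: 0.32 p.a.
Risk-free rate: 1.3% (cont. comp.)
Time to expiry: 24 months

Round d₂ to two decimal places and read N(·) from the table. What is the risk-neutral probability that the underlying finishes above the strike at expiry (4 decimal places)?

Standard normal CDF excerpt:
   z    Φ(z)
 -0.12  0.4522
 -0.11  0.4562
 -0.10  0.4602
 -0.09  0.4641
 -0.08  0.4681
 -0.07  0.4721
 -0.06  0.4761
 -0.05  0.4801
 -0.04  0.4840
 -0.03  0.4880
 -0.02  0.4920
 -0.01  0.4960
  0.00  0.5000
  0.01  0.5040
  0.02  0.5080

0.4840

T = 2;  σ√T = 0.4525
d₁ = [ln(360/340) + (0.013 + 0.32²/2)·2] / 0.4525 = [0.0572 + 0.1284] / 0.4525 = 0.4100 ≈ 0.41
d₂ = d₁ − σ√T = 0.4100 − 0.4525 = -0.0425 ≈ -0.04
Risk-neutral Pr[S_T > K] = N(d₂) = N(-0.04) = 0.4840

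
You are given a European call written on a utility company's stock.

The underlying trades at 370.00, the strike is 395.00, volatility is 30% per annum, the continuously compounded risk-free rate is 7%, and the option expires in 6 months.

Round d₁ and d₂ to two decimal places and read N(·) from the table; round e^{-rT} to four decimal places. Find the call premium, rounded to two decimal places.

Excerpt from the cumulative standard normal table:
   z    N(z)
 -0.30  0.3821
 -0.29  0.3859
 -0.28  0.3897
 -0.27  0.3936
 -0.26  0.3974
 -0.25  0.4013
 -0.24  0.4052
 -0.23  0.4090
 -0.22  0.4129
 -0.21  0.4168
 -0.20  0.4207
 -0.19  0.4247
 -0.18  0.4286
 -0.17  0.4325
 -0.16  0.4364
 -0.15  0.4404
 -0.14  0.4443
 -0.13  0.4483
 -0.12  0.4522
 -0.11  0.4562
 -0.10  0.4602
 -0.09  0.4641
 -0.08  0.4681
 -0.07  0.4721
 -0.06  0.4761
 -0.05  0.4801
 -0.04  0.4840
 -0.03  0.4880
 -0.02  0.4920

26.02

σ√T = 0.3·√0.5 = 0.2121
d₁ = [ln(370/395) + (0.07 + ½·0.3²)·0.5] / (σ√T) = (-0.0654 + 0.0575) / 0.2121 = -0.0372 → -0.04
d₂ = -0.0372 − 0.2121 = -0.2493 → -0.25
e^(−rT) = e^(−0.07·0.5) = 0.9656
N(d₁) = N(-0.04) = 0.4840;  N(d₂) = N(-0.25) = 0.4013
C = 370·0.4840 − 395·0.9656·0.4013 = 179.0800 − 153.0606 = 26.0194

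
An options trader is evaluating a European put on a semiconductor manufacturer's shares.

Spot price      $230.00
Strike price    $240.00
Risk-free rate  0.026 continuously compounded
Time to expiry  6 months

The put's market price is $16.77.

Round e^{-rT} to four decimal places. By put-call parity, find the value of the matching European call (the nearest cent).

$9.87

e^(−rT) = e^(−0.026·0.5) = 0.9871
Put-call parity: C − P = S − K·e^(−rT) = 230 − 240·0.9871 = 230 − 236.9040 = -6.9040
C = P + (C − P) = 16.77 + (-6.9040) = 9.8660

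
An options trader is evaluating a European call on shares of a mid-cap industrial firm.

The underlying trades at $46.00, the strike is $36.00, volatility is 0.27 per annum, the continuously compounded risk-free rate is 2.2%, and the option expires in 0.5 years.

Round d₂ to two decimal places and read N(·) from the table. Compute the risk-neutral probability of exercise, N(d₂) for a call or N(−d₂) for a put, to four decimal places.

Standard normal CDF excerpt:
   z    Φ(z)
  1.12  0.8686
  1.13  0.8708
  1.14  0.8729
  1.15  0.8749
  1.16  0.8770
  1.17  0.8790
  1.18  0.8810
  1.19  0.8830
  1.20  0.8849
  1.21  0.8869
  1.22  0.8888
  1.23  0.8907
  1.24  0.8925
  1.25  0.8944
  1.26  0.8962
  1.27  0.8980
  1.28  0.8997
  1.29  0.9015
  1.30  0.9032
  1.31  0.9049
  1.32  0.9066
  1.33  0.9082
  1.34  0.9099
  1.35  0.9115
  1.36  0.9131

σ√T = 0.27 × 0.7071 = 0.1909
d₁ = [ln(46/36) + (0.022 + ½·0.27²)·0.5] / (σ√T) = (0.2451 + 0.0292) / 0.1909 = 1.4370 → 1.44
d₂ = 1.4370 − 0.1909 = 1.2461 → 1.25
Risk-neutral Pr[S_T > K] = N(d₂) = N(1.25) = 0.8944

0.8944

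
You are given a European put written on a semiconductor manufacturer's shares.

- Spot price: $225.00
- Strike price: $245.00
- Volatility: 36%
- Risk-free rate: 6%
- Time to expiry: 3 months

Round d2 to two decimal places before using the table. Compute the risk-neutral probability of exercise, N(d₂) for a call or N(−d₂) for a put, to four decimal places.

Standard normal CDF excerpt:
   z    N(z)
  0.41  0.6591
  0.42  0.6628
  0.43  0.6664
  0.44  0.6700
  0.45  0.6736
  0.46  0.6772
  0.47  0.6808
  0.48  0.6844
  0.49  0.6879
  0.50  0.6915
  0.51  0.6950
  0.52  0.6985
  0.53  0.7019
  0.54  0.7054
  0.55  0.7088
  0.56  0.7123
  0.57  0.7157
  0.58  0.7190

T = 0.25;  σ√T = 0.1800
ln(S/K) + (r + σ²/2)T = ln(225/245) + (0.06 + 0.36²/2)·0.25 = -0.0852 + 0.0312 = -0.0540
d₁ = -0.0540 / 0.1800 = -0.2998 which rounds to -0.30
d₂ = d₁ − σ√T = -0.2998 − 0.1800 = -0.4798 which rounds to -0.48
Risk-neutral Pr[S_T < K] = N(−d₂) = N(0.48) = 0.6844

0.6844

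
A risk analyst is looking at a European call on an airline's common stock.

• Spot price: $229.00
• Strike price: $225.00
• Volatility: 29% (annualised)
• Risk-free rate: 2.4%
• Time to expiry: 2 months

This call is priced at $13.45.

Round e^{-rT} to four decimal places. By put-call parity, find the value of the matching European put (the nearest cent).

$8.55

exp(−rT) = exp(−0.024·0.1667) = 0.9960
Put-call parity: C − P = S − K·e^(−rT) = 229 − 225·0.9960 = 229 − 224.1000 = 4.9000
P = C − (C − P) = 13.45 − (4.9000) = 8.5500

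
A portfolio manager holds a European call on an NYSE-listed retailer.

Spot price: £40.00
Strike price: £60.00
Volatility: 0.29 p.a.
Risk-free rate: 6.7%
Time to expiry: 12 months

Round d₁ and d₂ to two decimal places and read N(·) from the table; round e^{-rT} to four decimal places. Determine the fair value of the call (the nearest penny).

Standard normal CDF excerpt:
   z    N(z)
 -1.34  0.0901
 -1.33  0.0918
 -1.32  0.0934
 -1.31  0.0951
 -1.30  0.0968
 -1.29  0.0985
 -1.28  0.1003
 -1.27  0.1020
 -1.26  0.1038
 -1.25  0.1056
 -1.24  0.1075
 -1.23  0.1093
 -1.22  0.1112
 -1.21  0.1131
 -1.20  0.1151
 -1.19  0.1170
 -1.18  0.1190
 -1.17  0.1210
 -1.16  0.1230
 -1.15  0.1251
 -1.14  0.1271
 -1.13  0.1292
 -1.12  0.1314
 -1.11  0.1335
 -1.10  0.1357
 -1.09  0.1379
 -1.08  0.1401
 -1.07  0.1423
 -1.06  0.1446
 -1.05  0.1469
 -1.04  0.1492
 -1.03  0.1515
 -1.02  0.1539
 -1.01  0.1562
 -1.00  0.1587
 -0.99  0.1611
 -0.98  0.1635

σ√T = 0.29·√1 = 0.2900
ln(S/K) + (r + σ²/2)T = ln(40/60) + (0.067 + 0.29²/2)·1 = -0.4055 + 0.1091 = -0.2964
d₁ = -0.2964 / 0.2900 = -1.0221 → -1.02
d₂ = d₁ − σ√T = -1.0221 − 0.2900 = -1.3121 → -1.31
e^(−rT) = e^(−0.067·1) = 0.9352
C = 40·N(-1.02) − 60·0.9352·N(-1.31) = 40·0.1539 − 60·0.9352·0.0951 = 6.1560 − 5.3363 = 0.8197

£0.82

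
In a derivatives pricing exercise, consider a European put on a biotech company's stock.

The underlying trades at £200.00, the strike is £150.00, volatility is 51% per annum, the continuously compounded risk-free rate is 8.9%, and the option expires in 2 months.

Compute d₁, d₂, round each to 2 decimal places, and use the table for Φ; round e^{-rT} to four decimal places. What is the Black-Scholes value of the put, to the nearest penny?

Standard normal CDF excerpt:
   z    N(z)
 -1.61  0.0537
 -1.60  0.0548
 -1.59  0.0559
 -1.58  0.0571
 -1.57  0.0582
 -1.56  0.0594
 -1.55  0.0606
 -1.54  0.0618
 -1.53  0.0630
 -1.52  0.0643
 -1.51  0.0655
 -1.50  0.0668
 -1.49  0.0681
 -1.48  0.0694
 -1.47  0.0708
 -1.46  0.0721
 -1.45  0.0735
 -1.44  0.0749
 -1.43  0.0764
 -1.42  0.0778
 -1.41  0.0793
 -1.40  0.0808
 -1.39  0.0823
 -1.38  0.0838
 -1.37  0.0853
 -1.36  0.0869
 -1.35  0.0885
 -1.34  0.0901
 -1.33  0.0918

£1.20

σ√T = 0.51·√0.1667 = 0.2082
ln(S/K) + (r + σ²/2)T = ln(200/150) + (0.089 + 0.51²/2)·0.1667 = 0.2877 + 0.0365 = 0.3242
d₁ = 0.3242 / 0.2082 = 1.5571 which rounds to 1.56
d₂ = d₁ − σ√T = 1.5571 − 0.2082 = 1.3489 which rounds to 1.35
exp(−rT) = exp(−0.089·0.1667) = 0.9853
N(−d₂) = N(-1.35) = 0.0885;  N(−d₁) = N(-1.56) = 0.0594
P = 150·0.9853·0.0885 − 200·0.0594 = 13.0799 − 11.8800 = 1.1999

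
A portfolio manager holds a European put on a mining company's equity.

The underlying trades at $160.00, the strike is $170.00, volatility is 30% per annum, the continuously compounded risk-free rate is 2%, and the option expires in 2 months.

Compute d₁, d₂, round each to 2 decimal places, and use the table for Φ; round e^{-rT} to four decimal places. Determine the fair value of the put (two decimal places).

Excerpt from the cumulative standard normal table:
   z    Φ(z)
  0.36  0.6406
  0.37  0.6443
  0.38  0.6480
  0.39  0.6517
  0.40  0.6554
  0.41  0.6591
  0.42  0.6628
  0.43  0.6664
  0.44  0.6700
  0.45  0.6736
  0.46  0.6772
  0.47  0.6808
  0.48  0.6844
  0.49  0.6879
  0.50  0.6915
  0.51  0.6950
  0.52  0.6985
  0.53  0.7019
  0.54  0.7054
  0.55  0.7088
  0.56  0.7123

$13.47

T = 0.1667;  σ√T = 0.1225
d₁ = [ln(160/170) + (0.02 + ½·0.3²)·0.1667] / (σ√T) = (-0.0606 + 0.0108) / 0.1225 = -0.4065 ≈ -0.41
d₂ = -0.4065 − 0.1225 = -0.5290 ≈ -0.53
e^(−rT) = e^(−0.02·0.1667) = 0.9967
N(−d₂) = N(0.53) = 0.7019;  N(−d₁) = N(0.41) = 0.6591
P = 170·0.9967·0.7019 − 160·0.6591 = 118.9292 − 105.4560 = 13.4732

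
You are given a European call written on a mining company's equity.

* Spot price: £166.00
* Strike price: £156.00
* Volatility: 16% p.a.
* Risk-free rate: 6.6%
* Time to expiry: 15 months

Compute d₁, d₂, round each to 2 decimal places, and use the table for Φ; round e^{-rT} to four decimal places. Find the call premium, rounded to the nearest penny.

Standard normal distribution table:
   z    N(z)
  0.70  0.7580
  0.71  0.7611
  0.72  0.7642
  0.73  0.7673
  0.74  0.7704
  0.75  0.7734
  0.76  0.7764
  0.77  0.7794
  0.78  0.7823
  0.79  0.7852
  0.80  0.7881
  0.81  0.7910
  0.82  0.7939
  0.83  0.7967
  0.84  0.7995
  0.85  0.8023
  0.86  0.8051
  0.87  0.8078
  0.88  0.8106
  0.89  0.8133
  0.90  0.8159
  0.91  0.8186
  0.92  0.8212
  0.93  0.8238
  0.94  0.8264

£25.67

σ√T = 0.16·√1.25 = 0.1789
d₁ = [ln(166/156) + (0.066 + 0.16²/2)·1.25] / 0.1789 = [0.0621 + 0.0985] / 0.1789 = 0.8980 ⇒ 0.90
d₂ = d₁ − σ√T = 0.8980 − 0.1789 = 0.7191 ⇒ 0.72
e^(−rT) = e^(−0.066·1.25) = 0.9208
C = 166·N(0.90) − 156·0.9208·N(0.72) = 166·0.8159 − 156·0.9208·0.7642 = 135.4394 − 109.7734 = 25.6660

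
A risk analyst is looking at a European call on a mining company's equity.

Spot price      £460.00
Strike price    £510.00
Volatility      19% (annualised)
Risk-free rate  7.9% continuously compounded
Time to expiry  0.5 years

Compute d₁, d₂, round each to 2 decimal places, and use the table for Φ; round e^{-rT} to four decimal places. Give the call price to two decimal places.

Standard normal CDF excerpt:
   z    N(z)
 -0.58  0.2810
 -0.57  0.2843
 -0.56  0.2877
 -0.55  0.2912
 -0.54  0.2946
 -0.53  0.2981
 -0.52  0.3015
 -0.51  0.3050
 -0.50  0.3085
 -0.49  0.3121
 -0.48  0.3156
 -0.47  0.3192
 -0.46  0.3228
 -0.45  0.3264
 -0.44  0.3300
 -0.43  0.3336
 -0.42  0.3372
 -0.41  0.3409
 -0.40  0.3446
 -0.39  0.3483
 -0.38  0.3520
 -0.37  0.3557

T = 0.5;  σ√T = 0.1344
d₁ = [ln(460/510) + (0.079 + ½·0.19²)·0.5] / (σ√T) = (-0.1032 + 0.0485) / 0.1344 = -0.4068 ⇒ -0.41
d₂ = -0.4068 − 0.1344 = -0.5412 ⇒ -0.54
e^(−rT) = e^(−0.079·0.5) = 0.9613
N(d₁) = N(-0.41) = 0.3409;  N(d₂) = N(-0.54) = 0.2946
C = 460·0.3409 − 510·0.9613·0.2946 = 156.8140 − 144.4315 = 12.3825

£12.38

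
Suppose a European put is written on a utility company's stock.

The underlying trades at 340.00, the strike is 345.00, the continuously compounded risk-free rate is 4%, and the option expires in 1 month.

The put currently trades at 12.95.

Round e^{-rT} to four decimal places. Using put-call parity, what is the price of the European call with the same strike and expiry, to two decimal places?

e^(−rT) = e^(−0.04·0.08333) = 0.9967
Put-call parity: C − P = S − K·e^(−rT) = 340 − 345·0.9967 = 340 − 343.8615 = -3.8615
C = P + (C − P) = 12.95 + (-3.8615) = 9.0885

9.09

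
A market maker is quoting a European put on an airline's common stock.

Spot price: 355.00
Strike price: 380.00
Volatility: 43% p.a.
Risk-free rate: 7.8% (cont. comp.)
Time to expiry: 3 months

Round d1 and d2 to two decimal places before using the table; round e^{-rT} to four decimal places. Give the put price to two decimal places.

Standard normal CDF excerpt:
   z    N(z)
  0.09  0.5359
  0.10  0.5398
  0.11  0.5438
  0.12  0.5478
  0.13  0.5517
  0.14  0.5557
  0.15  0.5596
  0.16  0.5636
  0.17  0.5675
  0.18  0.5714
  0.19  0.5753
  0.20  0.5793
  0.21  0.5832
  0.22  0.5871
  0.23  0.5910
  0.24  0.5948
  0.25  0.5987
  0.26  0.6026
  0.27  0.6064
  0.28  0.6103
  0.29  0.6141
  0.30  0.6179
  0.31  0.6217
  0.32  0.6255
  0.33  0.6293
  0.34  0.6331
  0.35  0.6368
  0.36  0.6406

40.05

T = 0.25;  σ√T = 0.2150
d₁ = [ln(355/380) + (0.078 + ½·0.43²)·0.25] / (σ√T) = (-0.0681 + 0.0426) / 0.2150 = -0.1183 ⇒ -0.12
d₂ = -0.1183 − 0.2150 = -0.3333 ⇒ -0.33
e^(−rT) = e^(−0.078·0.25) = 0.9807
P = 380·0.9807·N(0.33) − 355·N(0.12) = 380·0.9807·0.6293 − 355·0.5478 = 234.5187 − 194.4690 = 40.0497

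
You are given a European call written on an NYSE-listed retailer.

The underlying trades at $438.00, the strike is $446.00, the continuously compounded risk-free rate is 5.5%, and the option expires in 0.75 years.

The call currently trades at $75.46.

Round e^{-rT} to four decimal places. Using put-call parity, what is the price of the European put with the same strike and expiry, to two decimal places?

$65.44

e^(−rT) = e^(−0.055·0.75) = 0.9596
Put-call parity: C − P = S − K·e^(−rT) = 438 − 446·0.9596 = 438 − 427.9816 = 10.0184
P = C − (C − P) = 75.46 − (10.0184) = 65.4416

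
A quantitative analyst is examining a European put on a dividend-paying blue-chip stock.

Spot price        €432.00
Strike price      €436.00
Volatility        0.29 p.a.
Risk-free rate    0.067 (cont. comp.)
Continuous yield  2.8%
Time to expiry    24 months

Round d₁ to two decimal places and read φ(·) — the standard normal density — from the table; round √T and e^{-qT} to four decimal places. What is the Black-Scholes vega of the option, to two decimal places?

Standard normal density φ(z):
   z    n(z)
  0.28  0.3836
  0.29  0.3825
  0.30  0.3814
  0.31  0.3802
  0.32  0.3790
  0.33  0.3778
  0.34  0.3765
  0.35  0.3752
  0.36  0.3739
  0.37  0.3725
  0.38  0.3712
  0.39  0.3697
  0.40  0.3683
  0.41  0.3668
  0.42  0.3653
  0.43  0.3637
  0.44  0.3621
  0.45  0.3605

T = 2;  σ√T = 0.4101
d₁ = [ln(432/436) + (0.067 − 0.028 + ½·0.29²)·2] / (σ√T) = (-0.0092 + 0.1621) / 0.4101 = 0.3728 ⇒ 0.37
√T = √2 = 1.4142
φ(d₁) = φ(0.37) = 0.3725
e^(−qT) = e^(−0.028·2) = 0.9455
vega = S·e^(−qT)·φ(d₁)·√T = 432·0.9455·0.3725·1.4142 = 215.1703
(Vega is the same for a European call and put with the same parameters.)

215.17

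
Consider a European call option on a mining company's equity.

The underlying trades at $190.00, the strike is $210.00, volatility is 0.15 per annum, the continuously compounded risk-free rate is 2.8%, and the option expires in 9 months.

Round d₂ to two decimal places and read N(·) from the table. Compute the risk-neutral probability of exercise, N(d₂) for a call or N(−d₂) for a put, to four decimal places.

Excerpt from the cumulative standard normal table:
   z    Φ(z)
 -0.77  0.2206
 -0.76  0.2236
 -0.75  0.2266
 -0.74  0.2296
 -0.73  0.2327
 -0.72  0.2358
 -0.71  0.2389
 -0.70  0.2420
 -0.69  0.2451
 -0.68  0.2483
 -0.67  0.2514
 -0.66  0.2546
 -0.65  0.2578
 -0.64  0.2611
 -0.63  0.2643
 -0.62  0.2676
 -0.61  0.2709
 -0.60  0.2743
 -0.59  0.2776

σ√T = 0.15 × 0.8660 = 0.1299
d₁ = [ln(190/210) + (0.028 + 0.15²/2)·0.75] / 0.1299 = [-0.1001 + 0.0294] / 0.1299 = -0.5438 → -0.54
d₂ = d₁ − σ√T = -0.5438 − 0.1299 = -0.6737 → -0.67
Risk-neutral Pr[S_T > K] = N(d₂) = N(-0.67) = 0.2514

0.2514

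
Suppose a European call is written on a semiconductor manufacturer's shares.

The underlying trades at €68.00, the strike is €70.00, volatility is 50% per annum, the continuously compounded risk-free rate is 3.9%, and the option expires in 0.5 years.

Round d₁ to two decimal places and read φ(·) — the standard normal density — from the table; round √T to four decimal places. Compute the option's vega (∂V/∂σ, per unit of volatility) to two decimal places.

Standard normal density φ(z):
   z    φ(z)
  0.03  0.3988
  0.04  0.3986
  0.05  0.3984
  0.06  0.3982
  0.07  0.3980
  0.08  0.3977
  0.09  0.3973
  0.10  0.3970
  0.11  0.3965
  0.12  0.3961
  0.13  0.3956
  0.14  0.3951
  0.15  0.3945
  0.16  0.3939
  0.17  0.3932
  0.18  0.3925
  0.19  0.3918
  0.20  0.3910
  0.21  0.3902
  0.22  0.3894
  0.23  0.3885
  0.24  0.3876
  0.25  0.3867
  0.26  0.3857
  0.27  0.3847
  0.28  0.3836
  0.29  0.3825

18.97

T = 0.5;  σ√T = 0.3536
d₁ = [ln(68/70) + (0.039 + ½·0.5²)·0.5] / (σ√T) = (-0.0290 + 0.0820) / 0.3536 = 0.1499 → 0.15
√T = √0.5 = 0.7071
φ(d₁) = φ(0.15) = 0.3945
vega = S·φ(d₁)·√T = 68·0.3945·0.7071 = 18.9687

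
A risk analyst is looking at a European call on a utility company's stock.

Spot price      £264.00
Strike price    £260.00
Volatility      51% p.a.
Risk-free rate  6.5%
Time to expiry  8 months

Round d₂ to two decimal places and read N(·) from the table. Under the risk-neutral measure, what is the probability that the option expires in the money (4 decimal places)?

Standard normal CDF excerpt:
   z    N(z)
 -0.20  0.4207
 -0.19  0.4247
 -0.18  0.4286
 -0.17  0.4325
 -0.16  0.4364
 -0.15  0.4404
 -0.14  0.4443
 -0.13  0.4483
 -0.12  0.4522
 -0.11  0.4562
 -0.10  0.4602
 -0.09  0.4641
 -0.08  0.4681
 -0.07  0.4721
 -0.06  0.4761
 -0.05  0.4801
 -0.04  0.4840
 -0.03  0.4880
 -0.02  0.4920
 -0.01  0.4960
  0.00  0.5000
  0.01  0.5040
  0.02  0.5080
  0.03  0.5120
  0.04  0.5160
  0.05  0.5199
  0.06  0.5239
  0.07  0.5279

0.4721

σ√T = 0.51 × 0.8165 = 0.4164
ln(S/K) + (r + σ²/2)T = ln(264/260) + (0.065 + 0.51²/2)·0.6667 = 0.0153 + 0.1300 = 0.1453
d₁ = 0.1453 / 0.4164 = 0.3489 → 0.35
d₂ = d₁ − σ√T = 0.3489 − 0.4164 = -0.0675 → -0.07
Pr(exercise) under Q = N(d₂) = 0.4721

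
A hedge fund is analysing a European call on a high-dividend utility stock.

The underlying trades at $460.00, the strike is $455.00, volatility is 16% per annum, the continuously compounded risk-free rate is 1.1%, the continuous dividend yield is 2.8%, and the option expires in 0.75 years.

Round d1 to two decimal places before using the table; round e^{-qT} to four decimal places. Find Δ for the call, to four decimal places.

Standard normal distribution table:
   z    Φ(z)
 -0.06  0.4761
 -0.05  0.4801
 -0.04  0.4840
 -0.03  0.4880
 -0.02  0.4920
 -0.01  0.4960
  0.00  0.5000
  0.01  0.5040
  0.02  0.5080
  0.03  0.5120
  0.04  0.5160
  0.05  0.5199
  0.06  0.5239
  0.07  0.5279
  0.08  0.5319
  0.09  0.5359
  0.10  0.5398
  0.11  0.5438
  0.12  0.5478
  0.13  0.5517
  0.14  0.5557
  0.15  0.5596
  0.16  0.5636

0.5130

σ√T = 0.16 × 0.8660 = 0.1386
d₁ = [ln(460/455) + (0.011 − 0.028 + 0.16²/2)·0.75] / 0.1386 = [0.0109 − 0.0032] / 0.1386 = 0.0561 ⇒ 0.06
N(d₁) = N(0.06) = 0.5239
Δ_call = e^(−qT)·N(d₁) = 0.9792·0.5239 = 0.5130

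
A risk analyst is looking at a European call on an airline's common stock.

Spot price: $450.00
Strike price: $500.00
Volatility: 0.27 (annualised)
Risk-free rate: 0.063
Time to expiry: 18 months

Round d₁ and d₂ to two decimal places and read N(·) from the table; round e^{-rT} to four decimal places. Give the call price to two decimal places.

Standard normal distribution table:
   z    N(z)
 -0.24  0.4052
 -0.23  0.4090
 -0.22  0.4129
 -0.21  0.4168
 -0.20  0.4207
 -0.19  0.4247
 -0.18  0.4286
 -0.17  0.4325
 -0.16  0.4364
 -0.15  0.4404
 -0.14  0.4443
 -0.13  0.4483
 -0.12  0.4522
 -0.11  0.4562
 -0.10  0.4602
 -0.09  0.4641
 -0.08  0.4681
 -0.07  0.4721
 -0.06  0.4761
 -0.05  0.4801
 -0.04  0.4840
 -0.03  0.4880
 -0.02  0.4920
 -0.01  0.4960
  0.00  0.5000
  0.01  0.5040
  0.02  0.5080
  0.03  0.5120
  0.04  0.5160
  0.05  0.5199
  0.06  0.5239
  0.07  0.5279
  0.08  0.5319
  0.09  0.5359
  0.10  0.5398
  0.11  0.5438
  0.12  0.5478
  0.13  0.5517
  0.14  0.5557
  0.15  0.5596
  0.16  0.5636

T = 1.5;  σ√T = 0.3307
d₁ = [ln(450/500) + (0.063 + 0.27²/2)·1.5] / 0.3307 = [-0.1054 + 0.1492] / 0.3307 = 0.1325 which rounds to 0.13
d₂ = d₁ − σ√T = 0.1325 − 0.3307 = -0.1982 which rounds to -0.20
e^(−rT) = e^(−0.063·1.5) = 0.9098
N(d₁) = N(0.13) = 0.5517;  N(d₂) = N(-0.20) = 0.4207
C = 450·0.5517 − 500·0.9098·0.4207 = 248.2650 − 191.3764 = 56.8886

$56.89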